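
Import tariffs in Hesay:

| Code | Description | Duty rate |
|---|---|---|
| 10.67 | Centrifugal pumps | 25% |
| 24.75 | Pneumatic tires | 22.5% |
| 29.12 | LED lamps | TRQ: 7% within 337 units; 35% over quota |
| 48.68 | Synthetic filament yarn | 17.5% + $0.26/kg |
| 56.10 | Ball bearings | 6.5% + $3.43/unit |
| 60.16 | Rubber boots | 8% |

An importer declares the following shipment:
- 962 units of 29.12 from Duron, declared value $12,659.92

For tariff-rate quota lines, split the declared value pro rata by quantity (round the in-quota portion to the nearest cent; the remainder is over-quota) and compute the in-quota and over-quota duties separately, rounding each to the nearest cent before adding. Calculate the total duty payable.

$3,189.19

Line 1 (29.12, Duron, 962 units, $12,659.92):
Code 29.12 is under a tariff-rate quota (threshold 337 units). In-quota: 337 units at 7%; over-quota: 625 units at 35%.
Pro-rata value split: in-quota = $12,659.92 × 337/962 = $4,434.92; over-quota = $12,659.92 − $4,434.92 = $8,225.00.
In-quota duty = $4,434.92 × 7% = $310.44. Over-quota duty = $8,225.00 × 35% = $2,878.75.
Line duty = $310.44 + $2,878.75 = $3,189.19.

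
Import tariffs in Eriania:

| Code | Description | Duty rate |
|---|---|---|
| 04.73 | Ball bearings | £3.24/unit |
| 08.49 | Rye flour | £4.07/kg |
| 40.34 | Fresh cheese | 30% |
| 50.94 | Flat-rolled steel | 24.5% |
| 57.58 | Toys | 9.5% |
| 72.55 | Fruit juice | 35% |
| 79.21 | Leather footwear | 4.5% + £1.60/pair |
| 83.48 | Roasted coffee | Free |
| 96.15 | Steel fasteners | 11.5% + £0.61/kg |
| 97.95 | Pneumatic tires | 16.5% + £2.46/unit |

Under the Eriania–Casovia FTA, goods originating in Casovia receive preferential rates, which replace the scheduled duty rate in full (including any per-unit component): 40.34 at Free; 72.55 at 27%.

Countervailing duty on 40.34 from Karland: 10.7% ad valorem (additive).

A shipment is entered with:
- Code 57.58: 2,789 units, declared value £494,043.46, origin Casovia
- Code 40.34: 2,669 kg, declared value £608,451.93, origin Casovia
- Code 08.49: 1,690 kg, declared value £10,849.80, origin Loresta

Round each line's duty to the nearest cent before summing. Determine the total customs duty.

£53,812.43

Line 1 (57.58, Casovia, 2,789 units, £494,043.46):
Base rate for 57.58 is 9.5%.
Origin Casovia is the FTA partner but 57.58 is not on the preference list; base rate stands.
Duty = £494,043.46 × 9.5% = £46,934.13.
Line 2 (40.34, Casovia, 2,669 kg, £608,451.93):
Base rate for 40.34 is 30%.
Origin Casovia qualifies under the Eriania–Casovia agreement and 40.34 is covered: preferential rate Free applies instead.
The additional-duty order on 40.34 targets Karland, not Casovia; it does not apply.
Duty = £608,451.93 × 0% = £0.00.
Line 3 (08.49, Loresta, 1,690 kg, £10,849.80):
Base rate for 08.49 is £4.07/kg.
Duty = 1,690 × £4.07 = £6,878.30.
Total = £46,934.13 + £0.00 + £6,878.30 = £53,812.43.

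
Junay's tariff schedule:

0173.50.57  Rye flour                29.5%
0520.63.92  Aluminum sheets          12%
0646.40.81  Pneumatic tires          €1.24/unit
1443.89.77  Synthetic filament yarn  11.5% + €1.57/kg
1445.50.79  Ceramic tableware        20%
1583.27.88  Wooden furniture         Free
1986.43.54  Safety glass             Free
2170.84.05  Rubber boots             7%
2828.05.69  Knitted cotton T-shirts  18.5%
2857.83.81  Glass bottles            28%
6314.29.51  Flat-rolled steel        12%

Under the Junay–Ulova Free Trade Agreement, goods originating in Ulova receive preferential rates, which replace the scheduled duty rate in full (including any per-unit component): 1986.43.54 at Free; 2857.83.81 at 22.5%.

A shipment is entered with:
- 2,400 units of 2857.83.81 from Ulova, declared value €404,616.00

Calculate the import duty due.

€91,038.60

Line 1 (2857.83.81, Ulova, 2,400 units, €404,616.00):
Base rate for 2857.83.81 is 28%.
Origin Ulova qualifies under the Junay–Ulova agreement and 2857.83.81 is covered: preferential rate 22.5% applies instead.
Duty = €404,616.00 × 22.5% = €91,038.60.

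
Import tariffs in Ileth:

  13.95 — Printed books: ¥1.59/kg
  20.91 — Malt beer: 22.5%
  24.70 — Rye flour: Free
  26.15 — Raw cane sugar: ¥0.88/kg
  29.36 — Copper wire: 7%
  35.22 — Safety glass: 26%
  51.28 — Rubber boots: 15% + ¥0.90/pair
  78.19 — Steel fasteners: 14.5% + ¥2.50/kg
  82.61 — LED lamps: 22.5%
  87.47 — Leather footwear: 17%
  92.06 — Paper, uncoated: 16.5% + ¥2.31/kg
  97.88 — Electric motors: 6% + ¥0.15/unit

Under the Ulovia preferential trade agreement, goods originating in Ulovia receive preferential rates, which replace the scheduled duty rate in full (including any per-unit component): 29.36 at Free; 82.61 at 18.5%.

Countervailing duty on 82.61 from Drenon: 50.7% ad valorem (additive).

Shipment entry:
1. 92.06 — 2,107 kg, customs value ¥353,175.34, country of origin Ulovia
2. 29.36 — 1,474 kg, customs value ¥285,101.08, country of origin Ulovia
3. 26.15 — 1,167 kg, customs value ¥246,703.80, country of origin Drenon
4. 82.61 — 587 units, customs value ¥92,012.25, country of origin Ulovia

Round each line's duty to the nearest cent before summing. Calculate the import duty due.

Line 1 (92.06, Ulovia, 2,107 kg, ¥353,175.34):
Base rate for 92.06 is 16.5% + ¥2.31/kg.
Origin Ulovia is the FTA partner but 92.06 is not on the preference list; base rate stands.
Duty = ¥353,175.34 × 16.5% + 2,107 × ¥2.31 = ¥63,141.10.
Line 2 (29.36, Ulovia, 1,474 kg, ¥285,101.08):
Base rate for 29.36 is 7%.
Origin Ulovia qualifies under the Ileth–Ulovia agreement and 29.36 is covered: preferential rate Free applies instead.
Duty = ¥285,101.08 × 0% = ¥0.00.
Line 3 (26.15, Drenon, 1,167 kg, ¥246,703.80):
Base rate for 26.15 is ¥0.88/kg.
Duty = 1,167 × ¥0.88 = ¥1,026.96.
Line 4 (82.61, Ulovia, 587 units, ¥92,012.25):
Base rate for 82.61 is 22.5%.
Origin Ulovia qualifies under the Ileth–Ulovia agreement and 82.61 is covered: preferential rate 18.5% applies instead.
The additional-duty order on 82.61 targets Drenon, not Ulovia; it does not apply.
Duty = ¥92,012.25 × 18.5% = ¥17,022.27.
Total = ¥63,141.10 + ¥0.00 + ¥1,026.96 + ¥17,022.27 = ¥81,190.33.

¥81,190.33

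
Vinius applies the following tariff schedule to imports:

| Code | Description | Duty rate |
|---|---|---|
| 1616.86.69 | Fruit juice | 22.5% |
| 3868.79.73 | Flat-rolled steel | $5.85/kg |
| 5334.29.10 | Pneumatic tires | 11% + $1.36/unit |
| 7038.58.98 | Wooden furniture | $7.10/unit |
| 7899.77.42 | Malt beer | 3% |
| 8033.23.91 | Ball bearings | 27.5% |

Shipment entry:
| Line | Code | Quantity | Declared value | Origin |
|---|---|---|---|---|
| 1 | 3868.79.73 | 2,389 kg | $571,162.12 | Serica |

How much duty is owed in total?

$13,975.65

Line 1 (3868.79.73, Serica, 2,389 kg, $571,162.12):
Base rate for 3868.79.73 is $5.85/kg.
Duty = 2,389 × $5.85 = $13,975.65.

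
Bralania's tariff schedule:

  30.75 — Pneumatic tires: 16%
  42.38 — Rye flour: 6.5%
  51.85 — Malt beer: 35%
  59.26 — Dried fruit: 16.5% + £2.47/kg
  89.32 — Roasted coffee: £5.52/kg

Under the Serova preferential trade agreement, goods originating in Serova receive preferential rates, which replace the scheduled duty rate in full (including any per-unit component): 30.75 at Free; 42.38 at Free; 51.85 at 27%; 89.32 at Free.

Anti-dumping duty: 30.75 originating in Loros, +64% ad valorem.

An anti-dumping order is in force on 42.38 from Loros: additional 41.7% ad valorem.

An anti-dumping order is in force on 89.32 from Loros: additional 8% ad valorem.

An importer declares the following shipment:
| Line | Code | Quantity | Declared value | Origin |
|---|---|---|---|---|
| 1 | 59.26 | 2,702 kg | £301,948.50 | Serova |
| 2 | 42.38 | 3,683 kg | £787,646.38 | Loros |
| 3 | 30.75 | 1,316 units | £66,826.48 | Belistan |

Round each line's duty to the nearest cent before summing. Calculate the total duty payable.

£446,833.24

Line 1 (59.26, Serova, 2,702 kg, £301,948.50):
Base rate for 59.26 is 16.5% + £2.47/kg.
Origin Serova is the FTA partner but 59.26 is not on the preference list; base rate stands.
Duty = £301,948.50 × 16.5% + 2,702 × £2.47 = £56,495.44.
Line 2 (42.38, Loros, 3,683 kg, £787,646.38):
Base rate for 42.38 is 6.5%.
42.38 has an FTA preferential rate, but origin Loros is not Serova; base rate stands.
Additional duty on 42.38 from Loros: +41.7%. Applied ad valorem rate: 6.5% + 41.7% = 48.2%.
Duty = £787,646.38 × 48.2% = £379,645.56.
Line 3 (30.75, Belistan, 1,316 units, £66,826.48):
Base rate for 30.75 is 16%.
30.75 has an FTA preferential rate, but origin Belistan is not Serova; base rate stands.
The additional-duty order on 30.75 targets Loros, not Belistan; it does not apply.
Duty = £66,826.48 × 16% = £10,692.24.
Total = £56,495.44 + £379,645.56 + £10,692.24 = £446,833.24.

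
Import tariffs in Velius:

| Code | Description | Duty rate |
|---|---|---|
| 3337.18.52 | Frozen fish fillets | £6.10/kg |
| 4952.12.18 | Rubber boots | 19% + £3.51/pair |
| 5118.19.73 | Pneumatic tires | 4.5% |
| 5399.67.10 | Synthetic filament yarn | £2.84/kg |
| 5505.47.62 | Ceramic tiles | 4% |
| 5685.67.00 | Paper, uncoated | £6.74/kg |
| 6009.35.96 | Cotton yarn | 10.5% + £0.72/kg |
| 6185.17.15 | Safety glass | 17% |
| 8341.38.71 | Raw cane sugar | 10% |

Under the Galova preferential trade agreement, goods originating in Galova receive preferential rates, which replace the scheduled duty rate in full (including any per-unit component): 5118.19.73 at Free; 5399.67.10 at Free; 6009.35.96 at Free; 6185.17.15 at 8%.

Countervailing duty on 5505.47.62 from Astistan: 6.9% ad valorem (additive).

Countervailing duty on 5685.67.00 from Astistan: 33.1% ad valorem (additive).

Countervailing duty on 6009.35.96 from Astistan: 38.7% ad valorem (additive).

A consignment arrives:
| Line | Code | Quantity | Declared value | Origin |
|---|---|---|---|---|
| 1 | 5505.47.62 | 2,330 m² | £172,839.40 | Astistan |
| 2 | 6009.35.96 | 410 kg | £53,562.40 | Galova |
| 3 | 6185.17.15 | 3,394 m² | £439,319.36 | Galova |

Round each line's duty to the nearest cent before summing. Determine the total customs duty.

Line 1 (5505.47.62, Astistan, 2,330 m², £172,839.40):
Base rate for 5505.47.62 is 4%.
Additional duty on 5505.47.62 from Astistan: +6.9%. Applied ad valorem rate: 4% + 6.9% = 10.9%.
Duty = £172,839.40 × 10.9% = £18,839.49.
Line 2 (6009.35.96, Galova, 410 kg, £53,562.40):
Base rate for 6009.35.96 is 10.5% + £0.72/kg.
Origin Galova qualifies under the Velius–Galova agreement and 6009.35.96 is covered: preferential rate Free applies instead.
The additional-duty order on 6009.35.96 targets Astistan, not Galova; it does not apply.
Duty = £53,562.40 × 0% = £0.00.
Line 3 (6185.17.15, Galova, 3,394 m², £439,319.36):
Base rate for 6185.17.15 is 17%.
Origin Galova qualifies under the Velius–Galova agreement and 6185.17.15 is covered: preferential rate 8% applies instead.
Duty = £439,319.36 × 8% = £35,145.55.
Total = £18,839.49 + £0.00 + £35,145.55 = £53,985.04.

£53,985.04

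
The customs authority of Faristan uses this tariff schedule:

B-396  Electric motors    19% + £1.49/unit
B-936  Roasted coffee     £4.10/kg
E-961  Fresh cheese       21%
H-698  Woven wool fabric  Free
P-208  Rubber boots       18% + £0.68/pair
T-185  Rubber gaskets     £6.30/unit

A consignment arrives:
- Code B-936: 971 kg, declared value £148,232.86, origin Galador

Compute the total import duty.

£3,981.10

Line 1 (B-936, Galador, 971 kg, £148,232.86):
Base rate for B-936 is £4.10/kg.
Duty = 971 × £4.10 = £3,981.10.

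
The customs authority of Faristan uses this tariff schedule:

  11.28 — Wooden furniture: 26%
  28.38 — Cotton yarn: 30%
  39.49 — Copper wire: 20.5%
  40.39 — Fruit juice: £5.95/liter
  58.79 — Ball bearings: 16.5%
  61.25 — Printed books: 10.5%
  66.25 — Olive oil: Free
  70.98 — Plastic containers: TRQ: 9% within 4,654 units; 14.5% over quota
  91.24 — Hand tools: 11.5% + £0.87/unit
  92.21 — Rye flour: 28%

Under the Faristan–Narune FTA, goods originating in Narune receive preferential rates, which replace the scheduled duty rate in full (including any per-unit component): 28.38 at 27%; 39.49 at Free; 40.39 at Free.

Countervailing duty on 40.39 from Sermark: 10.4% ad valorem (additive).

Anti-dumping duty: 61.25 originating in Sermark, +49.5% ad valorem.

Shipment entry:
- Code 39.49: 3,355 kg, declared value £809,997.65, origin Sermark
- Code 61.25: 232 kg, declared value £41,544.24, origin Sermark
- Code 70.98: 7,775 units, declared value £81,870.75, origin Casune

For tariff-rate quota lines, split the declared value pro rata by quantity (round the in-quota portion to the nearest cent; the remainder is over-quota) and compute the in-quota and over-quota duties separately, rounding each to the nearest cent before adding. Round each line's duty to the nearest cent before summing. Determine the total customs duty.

Line 1 (39.49, Sermark, 3,355 kg, £809,997.65):
Base rate for 39.49 is 20.5%.
39.49 has an FTA preferential rate, but origin Sermark is not Narune; base rate stands.
Duty = £809,997.65 × 20.5% = £166,049.52.
Line 2 (61.25, Sermark, 232 kg, £41,544.24):
Base rate for 61.25 is 10.5%.
Additional duty on 61.25 from Sermark: +49.5%. Applied ad valorem rate: 10.5% + 49.5% = 60%.
Duty = £41,544.24 × 60% = £24,926.54.
Line 3 (70.98, Casune, 7,775 units, £81,870.75):
Code 70.98 is under a tariff-rate quota (threshold 4,654 units). In-quota: 4,654 units at 9%; over-quota: 3,121 units at 14.5%.
Pro-rata value split: in-quota = £81,870.75 × 4,654/7,775 = £49,006.62; over-quota = £81,870.75 − £49,006.62 = £32,864.13.
In-quota duty = £49,006.62 × 9% = £4,410.60. Over-quota duty = £32,864.13 × 14.5% = £4,765.30.
Line duty = £4,410.60 + £4,765.30 = £9,175.90.
Total = £166,049.52 + £24,926.54 + £9,175.90 = £200,151.96.

£200,151.96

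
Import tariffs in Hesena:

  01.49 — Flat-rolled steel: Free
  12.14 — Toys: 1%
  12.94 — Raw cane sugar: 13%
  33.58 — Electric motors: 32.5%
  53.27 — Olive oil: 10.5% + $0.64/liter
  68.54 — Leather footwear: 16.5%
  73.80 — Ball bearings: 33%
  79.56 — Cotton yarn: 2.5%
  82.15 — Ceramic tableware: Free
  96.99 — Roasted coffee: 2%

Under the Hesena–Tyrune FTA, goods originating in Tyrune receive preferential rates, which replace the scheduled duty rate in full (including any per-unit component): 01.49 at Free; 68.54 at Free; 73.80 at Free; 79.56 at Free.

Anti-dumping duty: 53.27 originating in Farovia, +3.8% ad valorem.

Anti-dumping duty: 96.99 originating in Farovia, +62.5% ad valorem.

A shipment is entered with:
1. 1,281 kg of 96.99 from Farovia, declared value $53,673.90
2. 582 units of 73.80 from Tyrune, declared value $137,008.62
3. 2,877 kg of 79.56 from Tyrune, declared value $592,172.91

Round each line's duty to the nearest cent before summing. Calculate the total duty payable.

$34,619.67

Line 1 (96.99, Farovia, 1,281 kg, $53,673.90):
Base rate for 96.99 is 2%.
Additional duty on 96.99 from Farovia: +62.5%. Applied ad valorem rate: 2% + 62.5% = 64.5%.
Duty = $53,673.90 × 64.5% = $34,619.67.
Line 2 (73.80, Tyrune, 582 units, $137,008.62):
Base rate for 73.80 is 33%.
Origin Tyrune qualifies under the Hesena–Tyrune agreement and 73.80 is covered: preferential rate Free applies instead.
Duty = $137,008.62 × 0% = $0.00.
Line 3 (79.56, Tyrune, 2,877 kg, $592,172.91):
Base rate for 79.56 is 2.5%.
Origin Tyrune qualifies under the Hesena–Tyrune agreement and 79.56 is covered: preferential rate Free applies instead.
Duty = $592,172.91 × 0% = $0.00.
Total = $34,619.67 + $0.00 + $0.00 = $34,619.67.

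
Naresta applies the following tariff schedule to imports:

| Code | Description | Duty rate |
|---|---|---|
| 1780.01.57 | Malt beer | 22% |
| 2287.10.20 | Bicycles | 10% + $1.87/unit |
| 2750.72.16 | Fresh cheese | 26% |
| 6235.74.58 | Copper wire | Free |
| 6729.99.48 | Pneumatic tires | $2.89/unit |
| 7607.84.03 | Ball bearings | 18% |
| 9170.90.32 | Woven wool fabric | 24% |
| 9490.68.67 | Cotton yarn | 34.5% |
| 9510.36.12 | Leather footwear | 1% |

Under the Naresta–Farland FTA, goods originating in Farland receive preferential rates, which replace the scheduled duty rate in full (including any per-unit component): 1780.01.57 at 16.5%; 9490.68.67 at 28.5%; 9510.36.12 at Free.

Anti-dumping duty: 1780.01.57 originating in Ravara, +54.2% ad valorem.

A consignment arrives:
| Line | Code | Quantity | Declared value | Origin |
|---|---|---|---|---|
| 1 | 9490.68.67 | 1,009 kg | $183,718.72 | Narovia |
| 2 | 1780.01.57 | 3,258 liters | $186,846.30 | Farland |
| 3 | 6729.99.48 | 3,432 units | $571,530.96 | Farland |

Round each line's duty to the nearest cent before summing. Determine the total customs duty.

Line 1 (9490.68.67, Narovia, 1,009 kg, $183,718.72):
Base rate for 9490.68.67 is 34.5%.
9490.68.67 has an FTA preferential rate, but origin Narovia is not Farland; base rate stands.
Duty = $183,718.72 × 34.5% = $63,382.96.
Line 2 (1780.01.57, Farland, 3,258 liters, $186,846.30):
Base rate for 1780.01.57 is 22%.
Origin Farland qualifies under the Naresta–Farland agreement and 1780.01.57 is covered: preferential rate 16.5% applies instead.
The additional-duty order on 1780.01.57 targets Ravara, not Farland; it does not apply.
Duty = $186,846.30 × 16.5% = $30,829.64.
Line 3 (6729.99.48, Farland, 3,432 units, $571,530.96):
Base rate for 6729.99.48 is $2.89/unit.
Origin Farland is the FTA partner but 6729.99.48 is not on the preference list; base rate stands.
Duty = 3,432 × $2.89 = $9,918.48.
Total = $63,382.96 + $30,829.64 + $9,918.48 = $104,131.08.

$104,131.08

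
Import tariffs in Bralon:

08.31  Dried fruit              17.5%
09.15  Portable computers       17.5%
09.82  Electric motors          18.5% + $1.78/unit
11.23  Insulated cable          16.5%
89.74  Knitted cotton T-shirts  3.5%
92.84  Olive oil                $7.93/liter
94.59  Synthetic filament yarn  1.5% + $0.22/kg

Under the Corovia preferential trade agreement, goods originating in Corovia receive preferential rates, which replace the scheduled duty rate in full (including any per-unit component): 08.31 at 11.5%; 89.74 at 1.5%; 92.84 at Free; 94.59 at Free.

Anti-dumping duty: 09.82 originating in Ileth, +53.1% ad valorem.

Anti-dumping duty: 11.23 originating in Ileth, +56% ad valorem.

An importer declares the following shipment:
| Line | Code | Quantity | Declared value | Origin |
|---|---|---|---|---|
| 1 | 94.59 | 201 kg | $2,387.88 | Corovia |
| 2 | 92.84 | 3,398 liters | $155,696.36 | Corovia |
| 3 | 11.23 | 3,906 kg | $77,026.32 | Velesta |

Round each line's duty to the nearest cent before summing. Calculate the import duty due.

Line 1 (94.59, Corovia, 201 kg, $2,387.88):
Base rate for 94.59 is 1.5% + $0.22/kg.
Origin Corovia qualifies under the Bralon–Corovia agreement and 94.59 is covered: preferential rate Free applies instead.
Duty = $2,387.88 × 0% = $0.00.
Line 2 (92.84, Corovia, 3,398 liters, $155,696.36):
Base rate for 92.84 is $7.93/liter.
Origin Corovia qualifies under the Bralon–Corovia agreement and 92.84 is covered: preferential rate Free applies instead.
Duty = $155,696.36 × 0% = $0.00.
Line 3 (11.23, Velesta, 3,906 kg, $77,026.32):
Base rate for 11.23 is 16.5%.
The additional-duty order on 11.23 targets Ileth, not Velesta; it does not apply.
Duty = $77,026.32 × 16.5% = $12,709.34.
Total = $0.00 + $0.00 + $12,709.34 = $12,709.34.

$12,709.34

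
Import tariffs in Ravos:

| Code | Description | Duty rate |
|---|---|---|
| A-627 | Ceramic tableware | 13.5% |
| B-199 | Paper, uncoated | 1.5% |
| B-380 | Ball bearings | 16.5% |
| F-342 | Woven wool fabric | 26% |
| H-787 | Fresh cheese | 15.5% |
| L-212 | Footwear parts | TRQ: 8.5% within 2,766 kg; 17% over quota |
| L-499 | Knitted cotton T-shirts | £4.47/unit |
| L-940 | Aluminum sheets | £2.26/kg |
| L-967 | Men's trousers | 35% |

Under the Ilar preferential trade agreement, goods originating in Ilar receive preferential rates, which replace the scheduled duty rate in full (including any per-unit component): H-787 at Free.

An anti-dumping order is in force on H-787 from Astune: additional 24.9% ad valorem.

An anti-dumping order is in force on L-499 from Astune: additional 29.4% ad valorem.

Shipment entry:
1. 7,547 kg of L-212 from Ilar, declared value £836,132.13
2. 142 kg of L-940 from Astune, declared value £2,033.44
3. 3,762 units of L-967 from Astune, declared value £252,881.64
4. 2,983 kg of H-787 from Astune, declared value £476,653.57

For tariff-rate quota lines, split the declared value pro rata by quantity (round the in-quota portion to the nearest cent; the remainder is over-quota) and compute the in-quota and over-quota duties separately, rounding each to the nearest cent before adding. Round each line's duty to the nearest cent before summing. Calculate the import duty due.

£397,492.16

Line 1 (L-212, Ilar, 7,547 kg, £836,132.13):
Code L-212 is under a tariff-rate quota (threshold 2,766 kg). In-quota: 2,766 kg at 8.5%; over-quota: 4,781 kg at 17%.
Pro-rata value split: in-quota = £836,132.13 × 2,766/7,547 = £306,445.14; over-quota = £836,132.13 − £306,445.14 = £529,686.99.
In-quota duty = £306,445.14 × 8.5% = £26,047.84. Over-quota duty = £529,686.99 × 17% = £90,046.79.
Line duty = £26,047.84 + £90,046.79 = £116,094.63.
Line 2 (L-940, Astune, 142 kg, £2,033.44):
Base rate for L-940 is £2.26/kg.
Duty = 142 × £2.26 = £320.92.
Line 3 (L-967, Astune, 3,762 units, £252,881.64):
Base rate for L-967 is 35%.
Duty = £252,881.64 × 35% = £88,508.57.
Line 4 (H-787, Astune, 2,983 kg, £476,653.57):
Base rate for H-787 is 15.5%.
H-787 has an FTA preferential rate, but origin Astune is not Ilar; base rate stands.
Additional duty on H-787 from Astune: +24.9%. Applied ad valorem rate: 15.5% + 24.9% = 40.4%.
Duty = £476,653.57 × 40.4% = £192,568.04.
Total = £116,094.63 + £320.92 + £88,508.57 + £192,568.04 = £397,492.16.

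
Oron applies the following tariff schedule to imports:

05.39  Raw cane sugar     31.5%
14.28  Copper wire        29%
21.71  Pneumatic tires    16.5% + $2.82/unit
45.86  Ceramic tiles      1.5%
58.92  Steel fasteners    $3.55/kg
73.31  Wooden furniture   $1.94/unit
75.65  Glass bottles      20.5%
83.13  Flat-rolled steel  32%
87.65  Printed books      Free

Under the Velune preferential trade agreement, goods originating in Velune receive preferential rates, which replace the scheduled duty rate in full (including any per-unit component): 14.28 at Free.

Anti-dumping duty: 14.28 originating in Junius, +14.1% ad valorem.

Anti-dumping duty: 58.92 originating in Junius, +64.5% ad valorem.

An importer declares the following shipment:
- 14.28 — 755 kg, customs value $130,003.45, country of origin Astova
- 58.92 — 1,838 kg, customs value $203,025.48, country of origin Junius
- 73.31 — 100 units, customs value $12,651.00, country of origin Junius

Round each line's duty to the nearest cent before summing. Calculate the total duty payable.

$175,371.33

Line 1 (14.28, Astova, 755 kg, $130,003.45):
Base rate for 14.28 is 29%.
14.28 has an FTA preferential rate, but origin Astova is not Velune; base rate stands.
The additional-duty order on 14.28 targets Junius, not Astova; it does not apply.
Duty = $130,003.45 × 29% = $37,701.00.
Line 2 (58.92, Junius, 1,838 kg, $203,025.48):
Base rate for 58.92 is $3.55/kg.
Additional duty on 58.92 from Junius: +64.5% ad valorem. Applied ad valorem rate = 64.5%.
Duty = $203,025.48 × 64.5% + 1,838 × $3.55 = $137,476.33.
Line 3 (73.31, Junius, 100 units, $12,651.00):
Base rate for 73.31 is $1.94/unit.
Duty = 100 × $1.94 = $194.00.
Total = $37,701.00 + $137,476.33 + $194.00 = $175,371.33.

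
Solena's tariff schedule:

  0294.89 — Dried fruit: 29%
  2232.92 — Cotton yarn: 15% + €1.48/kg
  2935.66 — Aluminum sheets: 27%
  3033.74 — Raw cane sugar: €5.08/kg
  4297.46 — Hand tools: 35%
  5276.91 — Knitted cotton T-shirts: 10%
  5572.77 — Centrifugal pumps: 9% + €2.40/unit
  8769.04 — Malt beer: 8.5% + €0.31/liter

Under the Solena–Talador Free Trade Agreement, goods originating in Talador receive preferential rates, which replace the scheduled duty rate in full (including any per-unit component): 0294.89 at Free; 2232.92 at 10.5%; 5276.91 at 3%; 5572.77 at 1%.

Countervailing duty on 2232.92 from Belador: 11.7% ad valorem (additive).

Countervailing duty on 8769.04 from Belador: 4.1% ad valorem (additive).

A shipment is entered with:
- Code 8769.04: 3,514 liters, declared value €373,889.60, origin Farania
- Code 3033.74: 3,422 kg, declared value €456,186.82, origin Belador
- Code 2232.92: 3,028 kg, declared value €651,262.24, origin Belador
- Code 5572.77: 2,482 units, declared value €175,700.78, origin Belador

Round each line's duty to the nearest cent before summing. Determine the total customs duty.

€250,392.05

Line 1 (8769.04, Farania, 3,514 liters, €373,889.60):
Base rate for 8769.04 is 8.5% + €0.31/liter.
The additional-duty order on 8769.04 targets Belador, not Farania; it does not apply.
Duty = €373,889.60 × 8.5% + 3,514 × €0.31 = €32,869.96.
Line 2 (3033.74, Belador, 3,422 kg, €456,186.82):
Base rate for 3033.74 is €5.08/kg.
Duty = 3,422 × €5.08 = €17,383.76.
Line 3 (2232.92, Belador, 3,028 kg, €651,262.24):
Base rate for 2232.92 is 15% + €1.48/kg.
2232.92 has an FTA preferential rate, but origin Belador is not Talador; base rate stands.
Additional duty on 2232.92 from Belador: +11.7%. Applied ad valorem rate: 15% + 11.7% = 26.7%.
Duty = €651,262.24 × 26.7% + 3,028 × €1.48 = €178,368.46.
Line 4 (5572.77, Belador, 2,482 units, €175,700.78):
Base rate for 5572.77 is 9% + €2.40/unit.
5572.77 has an FTA preferential rate, but origin Belador is not Talador; base rate stands.
Duty = €175,700.78 × 9% + 2,482 × €2.40 = €21,769.87.
Total = €32,869.96 + €17,383.76 + €178,368.46 + €21,769.87 = €250,392.05.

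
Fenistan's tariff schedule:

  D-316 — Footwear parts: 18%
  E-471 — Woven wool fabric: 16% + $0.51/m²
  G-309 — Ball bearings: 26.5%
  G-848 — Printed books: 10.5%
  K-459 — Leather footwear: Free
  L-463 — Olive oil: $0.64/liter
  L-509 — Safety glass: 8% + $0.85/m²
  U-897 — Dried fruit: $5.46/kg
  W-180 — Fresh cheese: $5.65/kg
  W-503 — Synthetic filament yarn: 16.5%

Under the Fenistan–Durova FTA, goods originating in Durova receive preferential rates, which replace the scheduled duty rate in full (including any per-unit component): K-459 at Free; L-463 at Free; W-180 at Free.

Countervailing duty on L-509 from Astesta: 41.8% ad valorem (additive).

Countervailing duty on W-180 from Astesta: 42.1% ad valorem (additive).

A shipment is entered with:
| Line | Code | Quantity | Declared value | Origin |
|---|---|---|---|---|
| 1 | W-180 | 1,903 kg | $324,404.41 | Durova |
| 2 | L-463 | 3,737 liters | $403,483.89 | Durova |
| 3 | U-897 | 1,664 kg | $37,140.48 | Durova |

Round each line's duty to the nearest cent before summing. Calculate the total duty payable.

$9,085.44

Line 1 (W-180, Durova, 1,903 kg, $324,404.41):
Base rate for W-180 is $5.65/kg.
Origin Durova qualifies under the Fenistan–Durova agreement and W-180 is covered: preferential rate Free applies instead.
The additional-duty order on W-180 targets Astesta, not Durova; it does not apply.
Duty = $324,404.41 × 0% = $0.00.
Line 2 (L-463, Durova, 3,737 liters, $403,483.89):
Base rate for L-463 is $0.64/liter.
Origin Durova qualifies under the Fenistan–Durova agreement and L-463 is covered: preferential rate Free applies instead.
Duty = $403,483.89 × 0% = $0.00.
Line 3 (U-897, Durova, 1,664 kg, $37,140.48):
Base rate for U-897 is $5.46/kg.
Origin Durova is the FTA partner but U-897 is not on the preference list; base rate stands.
Duty = 1,664 × $5.46 = $9,085.44.
Total = $0.00 + $0.00 + $9,085.44 = $9,085.44.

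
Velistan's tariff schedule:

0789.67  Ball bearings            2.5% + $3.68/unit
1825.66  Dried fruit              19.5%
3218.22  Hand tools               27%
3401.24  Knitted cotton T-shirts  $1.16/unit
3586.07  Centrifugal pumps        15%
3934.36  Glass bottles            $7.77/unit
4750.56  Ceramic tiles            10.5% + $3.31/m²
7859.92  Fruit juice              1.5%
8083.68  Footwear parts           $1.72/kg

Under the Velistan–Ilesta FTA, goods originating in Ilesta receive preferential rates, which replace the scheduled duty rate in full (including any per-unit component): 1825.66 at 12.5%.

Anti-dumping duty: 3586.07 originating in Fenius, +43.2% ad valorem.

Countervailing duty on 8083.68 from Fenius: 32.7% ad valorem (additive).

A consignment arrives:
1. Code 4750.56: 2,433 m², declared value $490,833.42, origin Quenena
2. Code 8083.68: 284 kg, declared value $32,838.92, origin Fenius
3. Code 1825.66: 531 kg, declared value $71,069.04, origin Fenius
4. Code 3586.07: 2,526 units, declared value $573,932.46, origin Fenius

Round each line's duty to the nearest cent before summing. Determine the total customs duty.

Line 1 (4750.56, Quenena, 2,433 m², $490,833.42):
Base rate for 4750.56 is 10.5% + $3.31/m².
Duty = $490,833.42 × 10.5% + 2,433 × $3.31 = $59,590.74.
Line 2 (8083.68, Fenius, 284 kg, $32,838.92):
Base rate for 8083.68 is $1.72/kg.
Additional duty on 8083.68 from Fenius: +32.7% ad valorem. Applied ad valorem rate = 32.7%.
Duty = $32,838.92 × 32.7% + 284 × $1.72 = $11,226.81.
Line 3 (1825.66, Fenius, 531 kg, $71,069.04):
Base rate for 1825.66 is 19.5%.
1825.66 has an FTA preferential rate, but origin Fenius is not Ilesta; base rate stands.
Duty = $71,069.04 × 19.5% = $13,858.46.
Line 4 (3586.07, Fenius, 2,526 units, $573,932.46):
Base rate for 3586.07 is 15%.
Additional duty on 3586.07 from Fenius: +43.2%. Applied ad valorem rate: 15% + 43.2% = 58.2%.
Duty = $573,932.46 × 58.2% = $334,028.69.
Total = $59,590.74 + $11,226.81 + $13,858.46 + $334,028.69 = $418,704.70.

$418,704.70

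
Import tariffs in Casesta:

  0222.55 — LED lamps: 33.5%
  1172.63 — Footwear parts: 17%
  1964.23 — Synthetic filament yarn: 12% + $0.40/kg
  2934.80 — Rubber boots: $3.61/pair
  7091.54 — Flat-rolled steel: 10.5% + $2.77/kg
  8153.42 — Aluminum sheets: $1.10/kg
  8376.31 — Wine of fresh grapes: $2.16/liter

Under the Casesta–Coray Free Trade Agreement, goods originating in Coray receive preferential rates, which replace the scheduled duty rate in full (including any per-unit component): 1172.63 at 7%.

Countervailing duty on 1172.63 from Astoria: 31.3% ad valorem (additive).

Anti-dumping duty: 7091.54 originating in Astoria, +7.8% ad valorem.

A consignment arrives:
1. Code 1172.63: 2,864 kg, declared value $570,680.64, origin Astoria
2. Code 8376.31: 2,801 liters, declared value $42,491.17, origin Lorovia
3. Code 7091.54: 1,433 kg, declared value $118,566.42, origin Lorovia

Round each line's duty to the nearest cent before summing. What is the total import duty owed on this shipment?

$298,107.79

Line 1 (1172.63, Astoria, 2,864 kg, $570,680.64):
Base rate for 1172.63 is 17%.
1172.63 has an FTA preferential rate, but origin Astoria is not Coray; base rate stands.
Additional duty on 1172.63 from Astoria: +31.3%. Applied ad valorem rate: 17% + 31.3% = 48.3%.
Duty = $570,680.64 × 48.3% = $275,638.75.
Line 2 (8376.31, Lorovia, 2,801 liters, $42,491.17):
Base rate for 8376.31 is $2.16/liter.
Duty = 2,801 × $2.16 = $6,050.16.
Line 3 (7091.54, Lorovia, 1,433 kg, $118,566.42):
Base rate for 7091.54 is 10.5% + $2.77/kg.
The additional-duty order on 7091.54 targets Astoria, not Lorovia; it does not apply.
Duty = $118,566.42 × 10.5% + 1,433 × $2.77 = $16,418.88.
Total = $275,638.75 + $6,050.16 + $16,418.88 = $298,107.79.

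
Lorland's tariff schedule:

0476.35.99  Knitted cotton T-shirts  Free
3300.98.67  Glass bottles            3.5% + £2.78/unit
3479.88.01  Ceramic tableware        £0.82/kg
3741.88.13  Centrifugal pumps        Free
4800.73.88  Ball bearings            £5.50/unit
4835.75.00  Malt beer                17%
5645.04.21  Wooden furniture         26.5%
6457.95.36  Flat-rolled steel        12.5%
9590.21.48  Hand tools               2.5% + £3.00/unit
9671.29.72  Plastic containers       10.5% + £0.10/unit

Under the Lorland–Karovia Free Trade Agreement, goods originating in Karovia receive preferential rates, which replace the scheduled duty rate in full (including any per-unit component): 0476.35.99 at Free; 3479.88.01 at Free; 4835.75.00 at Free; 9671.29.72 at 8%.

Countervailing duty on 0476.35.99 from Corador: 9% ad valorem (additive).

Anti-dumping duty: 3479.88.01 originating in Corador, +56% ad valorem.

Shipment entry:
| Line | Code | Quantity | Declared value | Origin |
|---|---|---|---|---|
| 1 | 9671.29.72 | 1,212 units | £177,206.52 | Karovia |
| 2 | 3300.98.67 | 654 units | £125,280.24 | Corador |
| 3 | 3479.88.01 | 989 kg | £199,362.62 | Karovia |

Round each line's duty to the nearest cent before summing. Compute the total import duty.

£20,379.45

Line 1 (9671.29.72, Karovia, 1,212 units, £177,206.52):
Base rate for 9671.29.72 is 10.5% + £0.10/unit.
Origin Karovia qualifies under the Lorland–Karovia agreement and 9671.29.72 is covered: preferential rate 8% applies instead.
Duty = £177,206.52 × 8% = £14,176.52.
Line 2 (3300.98.67, Corador, 654 units, £125,280.24):
Base rate for 3300.98.67 is 3.5% + £2.78/unit.
Duty = £125,280.24 × 3.5% + 654 × £2.78 = £6,202.93.
Line 3 (3479.88.01, Karovia, 989 kg, £199,362.62):
Base rate for 3479.88.01 is £0.82/kg.
Origin Karovia qualifies under the Lorland–Karovia agreement and 3479.88.01 is covered: preferential rate Free applies instead.
The additional-duty order on 3479.88.01 targets Corador, not Karovia; it does not apply.
Duty = £199,362.62 × 0% = £0.00.
Total = £14,176.52 + £6,202.93 + £0.00 = £20,379.45.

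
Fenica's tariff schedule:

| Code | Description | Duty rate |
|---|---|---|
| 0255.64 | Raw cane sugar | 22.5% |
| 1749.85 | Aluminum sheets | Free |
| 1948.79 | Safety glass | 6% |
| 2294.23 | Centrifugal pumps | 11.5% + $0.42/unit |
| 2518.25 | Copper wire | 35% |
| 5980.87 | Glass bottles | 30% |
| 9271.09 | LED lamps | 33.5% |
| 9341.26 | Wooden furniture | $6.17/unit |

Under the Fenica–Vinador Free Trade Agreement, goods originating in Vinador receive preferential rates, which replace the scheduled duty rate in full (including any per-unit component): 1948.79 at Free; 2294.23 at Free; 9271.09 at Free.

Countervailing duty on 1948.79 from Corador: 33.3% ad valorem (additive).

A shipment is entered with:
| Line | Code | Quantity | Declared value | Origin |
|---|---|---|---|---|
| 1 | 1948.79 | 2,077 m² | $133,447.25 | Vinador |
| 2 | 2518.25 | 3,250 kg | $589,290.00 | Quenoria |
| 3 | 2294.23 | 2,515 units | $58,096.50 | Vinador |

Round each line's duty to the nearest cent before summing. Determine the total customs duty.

$206,251.50

Line 1 (1948.79, Vinador, 2,077 m², $133,447.25):
Base rate for 1948.79 is 6%.
Origin Vinador qualifies under the Fenica–Vinador agreement and 1948.79 is covered: preferential rate Free applies instead.
The additional-duty order on 1948.79 targets Corador, not Vinador; it does not apply.
Duty = $133,447.25 × 0% = $0.00.
Line 2 (2518.25, Quenoria, 3,250 kg, $589,290.00):
Base rate for 2518.25 is 35%.
Duty = $589,290.00 × 35% = $206,251.50.
Line 3 (2294.23, Vinador, 2,515 units, $58,096.50):
Base rate for 2294.23 is 11.5% + $0.42/unit.
Origin Vinador qualifies under the Fenica–Vinador agreement and 2294.23 is covered: preferential rate Free applies instead.
Duty = $58,096.50 × 0% = $0.00.
Total = $0.00 + $206,251.50 + $0.00 = $206,251.50.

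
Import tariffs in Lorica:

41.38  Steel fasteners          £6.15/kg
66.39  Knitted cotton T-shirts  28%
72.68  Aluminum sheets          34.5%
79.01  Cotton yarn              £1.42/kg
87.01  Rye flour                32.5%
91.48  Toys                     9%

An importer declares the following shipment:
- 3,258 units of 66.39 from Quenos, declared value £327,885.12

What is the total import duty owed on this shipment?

£91,807.83

Line 1 (66.39, Quenos, 3,258 units, £327,885.12):
Base rate for 66.39 is 28%.
Duty = £327,885.12 × 28% = £91,807.83.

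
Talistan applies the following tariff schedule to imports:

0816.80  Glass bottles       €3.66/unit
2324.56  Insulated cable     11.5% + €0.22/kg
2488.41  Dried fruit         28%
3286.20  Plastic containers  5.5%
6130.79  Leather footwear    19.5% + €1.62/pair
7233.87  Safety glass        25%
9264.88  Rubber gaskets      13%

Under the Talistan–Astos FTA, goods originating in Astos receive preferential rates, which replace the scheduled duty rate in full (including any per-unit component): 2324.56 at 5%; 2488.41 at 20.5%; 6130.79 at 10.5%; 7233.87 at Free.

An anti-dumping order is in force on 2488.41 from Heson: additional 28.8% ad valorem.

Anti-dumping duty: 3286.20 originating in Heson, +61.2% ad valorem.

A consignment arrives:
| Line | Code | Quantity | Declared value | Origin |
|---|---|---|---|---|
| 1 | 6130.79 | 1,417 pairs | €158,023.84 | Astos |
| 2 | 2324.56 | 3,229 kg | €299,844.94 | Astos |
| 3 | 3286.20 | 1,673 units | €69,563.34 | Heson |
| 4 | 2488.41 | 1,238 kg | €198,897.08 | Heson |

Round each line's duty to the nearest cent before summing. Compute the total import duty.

€190,957.04

Line 1 (6130.79, Astos, 1,417 pairs, €158,023.84):
Base rate for 6130.79 is 19.5% + €1.62/pair.
Origin Astos qualifies under the Talistan–Astos agreement and 6130.79 is covered: preferential rate 10.5% applies instead.
Duty = €158,023.84 × 10.5% = €16,592.50.
Line 2 (2324.56, Astos, 3,229 kg, €299,844.94):
Base rate for 2324.56 is 11.5% + €0.22/kg.
Origin Astos qualifies under the Talistan–Astos agreement and 2324.56 is covered: preferential rate 5% applies instead.
Duty = €299,844.94 × 5% = €14,992.25.
Line 3 (3286.20, Heson, 1,673 units, €69,563.34):
Base rate for 3286.20 is 5.5%.
Additional duty on 3286.20 from Heson: +61.2%. Applied ad valorem rate: 5.5% + 61.2% = 66.7%.
Duty = €69,563.34 × 66.7% = €46,398.75.
Line 4 (2488.41, Heson, 1,238 kg, €198,897.08):
Base rate for 2488.41 is 28%.
2488.41 has an FTA preferential rate, but origin Heson is not Astos; base rate stands.
Additional duty on 2488.41 from Heson: +28.8%. Applied ad valorem rate: 28% + 28.8% = 56.8%.
Duty = €198,897.08 × 56.8% = €112,973.54.
Total = €16,592.50 + €14,992.25 + €46,398.75 + €112,973.54 = €190,957.04.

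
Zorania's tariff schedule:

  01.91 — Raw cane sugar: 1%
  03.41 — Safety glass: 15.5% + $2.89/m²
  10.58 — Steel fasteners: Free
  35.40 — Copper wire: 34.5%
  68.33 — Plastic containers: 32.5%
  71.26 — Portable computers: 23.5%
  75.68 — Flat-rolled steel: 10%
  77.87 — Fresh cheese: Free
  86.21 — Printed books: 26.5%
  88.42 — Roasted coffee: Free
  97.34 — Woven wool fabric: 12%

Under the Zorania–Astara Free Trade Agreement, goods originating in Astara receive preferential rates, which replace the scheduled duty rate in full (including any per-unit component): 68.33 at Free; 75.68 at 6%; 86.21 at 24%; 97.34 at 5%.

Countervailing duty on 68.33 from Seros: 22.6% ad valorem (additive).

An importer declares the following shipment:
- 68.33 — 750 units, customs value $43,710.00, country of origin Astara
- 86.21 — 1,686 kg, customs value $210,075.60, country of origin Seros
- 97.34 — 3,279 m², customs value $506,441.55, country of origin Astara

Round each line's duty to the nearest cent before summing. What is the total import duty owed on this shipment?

$80,992.11

Line 1 (68.33, Astara, 750 units, $43,710.00):
Base rate for 68.33 is 32.5%.
Origin Astara qualifies under the Zorania–Astara agreement and 68.33 is covered: preferential rate Free applies instead.
The additional-duty order on 68.33 targets Seros, not Astara; it does not apply.
Duty = $43,710.00 × 0% = $0.00.
Line 2 (86.21, Seros, 1,686 kg, $210,075.60):
Base rate for 86.21 is 26.5%.
86.21 has an FTA preferential rate, but origin Seros is not Astara; base rate stands.
Duty = $210,075.60 × 26.5% = $55,670.03.
Line 3 (97.34, Astara, 3,279 m², $506,441.55):
Base rate for 97.34 is 12%.
Origin Astara qualifies under the Zorania–Astara agreement and 97.34 is covered: preferential rate 5% applies instead.
Duty = $506,441.55 × 5% = $25,322.08.
Total = $0.00 + $55,670.03 + $25,322.08 = $80,992.11.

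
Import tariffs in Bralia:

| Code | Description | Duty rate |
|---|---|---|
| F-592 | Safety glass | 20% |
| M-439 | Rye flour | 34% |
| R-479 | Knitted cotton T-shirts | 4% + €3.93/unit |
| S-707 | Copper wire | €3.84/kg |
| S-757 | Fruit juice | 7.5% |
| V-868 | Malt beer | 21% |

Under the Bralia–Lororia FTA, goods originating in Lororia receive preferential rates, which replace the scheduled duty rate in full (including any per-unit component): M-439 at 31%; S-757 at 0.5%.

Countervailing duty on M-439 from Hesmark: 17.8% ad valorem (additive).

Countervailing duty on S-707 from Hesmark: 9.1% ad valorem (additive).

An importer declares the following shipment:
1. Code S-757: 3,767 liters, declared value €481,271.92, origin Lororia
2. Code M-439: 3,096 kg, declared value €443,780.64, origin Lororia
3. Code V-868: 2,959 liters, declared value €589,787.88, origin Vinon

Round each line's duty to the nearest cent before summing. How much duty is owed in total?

€263,833.81

Line 1 (S-757, Lororia, 3,767 liters, €481,271.92):
Base rate for S-757 is 7.5%.
Origin Lororia qualifies under the Bralia–Lororia agreement and S-757 is covered: preferential rate 0.5% applies instead.
Duty = €481,271.92 × 0.5% = €2,406.36.
Line 2 (M-439, Lororia, 3,096 kg, €443,780.64):
Base rate for M-439 is 34%.
Origin Lororia qualifies under the Bralia–Lororia agreement and M-439 is covered: preferential rate 31% applies instead.
The additional-duty order on M-439 targets Hesmark, not Lororia; it does not apply.
Duty = €443,780.64 × 31% = €137,572.00.
Line 3 (V-868, Vinon, 2,959 liters, €589,787.88):
Base rate for V-868 is 21%.
Duty = €589,787.88 × 21% = €123,855.45.
Total = €2,406.36 + €137,572.00 + €123,855.45 = €263,833.81.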